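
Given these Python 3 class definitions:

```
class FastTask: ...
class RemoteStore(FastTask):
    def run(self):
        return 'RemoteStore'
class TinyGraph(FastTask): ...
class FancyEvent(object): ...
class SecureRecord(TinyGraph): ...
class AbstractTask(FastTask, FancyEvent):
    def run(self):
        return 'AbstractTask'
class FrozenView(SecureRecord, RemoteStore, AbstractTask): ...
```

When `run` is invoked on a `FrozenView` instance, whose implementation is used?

RemoteStore

L[FrozenView] = FrozenView + merge(L[SecureRecord], L[RemoteStore], L[AbstractTask], [SecureRecord RemoteStore AbstractTask])
  take SecureRecord:  [SecureRecord TinyGraph FastTask object] + [RemoteStore FastTask object] + [AbstractTask FastTask FancyEvent object] + [SecureRecord RemoteStore AbstractTask]
  take TinyGraph:  [TinyGraph FastTask object] + [RemoteStore FastTask object] + [AbstractTask FastTask FancyEvent object] + [RemoteStore AbstractTask]
  take RemoteStore:  [FastTask object] + [RemoteStore FastTask object] + [AbstractTask FastTask FancyEvent object] + [RemoteStore AbstractTask]
  take AbstractTask:  [FastTask object] + [FastTask object] + [AbstractTask FastTask FancyEvent object] + [AbstractTask]
  take FastTask:  [FastTask object] + [FastTask object] + [FastTask FancyEvent object]
  take FancyEvent:  [object] + [object] + [FancyEvent object]
  take object:  [object] + [object] + [object]
MRO: FrozenView SecureRecord TinyGraph RemoteStore AbstractTask FastTask FancyEvent object
run is defined in: AbstractTask, RemoteStore. First along the MRO is RemoteStore.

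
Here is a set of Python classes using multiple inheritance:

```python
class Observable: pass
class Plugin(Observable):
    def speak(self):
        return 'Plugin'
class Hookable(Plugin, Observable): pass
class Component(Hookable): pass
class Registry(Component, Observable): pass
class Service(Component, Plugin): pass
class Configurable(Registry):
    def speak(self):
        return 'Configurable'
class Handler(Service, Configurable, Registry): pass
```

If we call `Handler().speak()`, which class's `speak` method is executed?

L[Handler] = Handler + merge(L[Service], L[Configurable], L[Registry], [Service Configurable Registry])
  take Service:  [Service Component Hookable Plugin Observable object] + [Configurable Registry Component Hookable Plugin Observable object] + [Registry Component Hookable Plugin Observable object] + [Service Configurable Registry]
  take Configurable:  [Component Hookable Plugin Observable object] + [Configurable Registry Component Hookable Plugin Observable object] + [Registry Component Hookable Plugin Observable object] + [Configurable Registry]
  take Registry:  [Component Hookable Plugin Observable object] + [Registry Component Hookable Plugin Observable object] + [Registry Component Hookable Plugin Observable object] + [Registry]
  take Component:  [Component Hookable Plugin Observable object] + [Component Hookable Plugin Observable object] + [Component Hookable Plugin Observable object]
  take Hookable:  [Hookable Plugin Observable object] + [Hookable Plugin Observable object] + [Hookable Plugin Observable object]
  take Plugin:  [Plugin Observable object] + [Plugin Observable object] + [Plugin Observable object]
  take Observable:  [Observable object] + [Observable object] + [Observable object]
  take object:  [object] + [object] + [object]
MRO: Handler Service Configurable Registry Component Hookable Plugin Observable object
speak is defined in: Configurable, Plugin. First along the MRO is Configurable.

Configurable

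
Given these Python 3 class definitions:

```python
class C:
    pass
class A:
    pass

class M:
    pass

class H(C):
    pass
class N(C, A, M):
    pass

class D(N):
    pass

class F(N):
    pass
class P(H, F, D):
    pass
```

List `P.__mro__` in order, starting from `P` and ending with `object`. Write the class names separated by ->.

P -> H -> F -> D -> N -> C -> A -> M -> object

L[P] = P + merge(L[H], L[F], L[D], [H F D])
  take H:  [H C object] + [F N C A M object] + [D N C A M object] + [H F D]
  take F:  [C object] + [F N C A M object] + [D N C A M object] + [F D]
  take D:  [C object] + [N C A M object] + [D N C A M object] + [D]
  take N:  [C object] + [N C A M object] + [N C A M object]
  take C:  [C object] + [C A M object] + [C A M object]
  take A:  [object] + [A M object] + [A M object]
  take M:  [object] + [M object] + [M object]
  take object:  [object] + [object] + [object]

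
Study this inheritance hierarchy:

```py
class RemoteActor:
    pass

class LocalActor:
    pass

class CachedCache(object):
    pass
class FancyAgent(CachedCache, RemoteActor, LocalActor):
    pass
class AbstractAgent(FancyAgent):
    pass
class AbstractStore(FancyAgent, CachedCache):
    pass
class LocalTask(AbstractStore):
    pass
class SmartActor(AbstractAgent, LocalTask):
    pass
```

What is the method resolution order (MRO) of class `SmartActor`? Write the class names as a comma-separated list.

SmartActor, AbstractAgent, LocalTask, AbstractStore, FancyAgent, CachedCache, RemoteActor, LocalActor, object

L[SmartActor] = SmartActor + merge(L[AbstractAgent], L[LocalTask], [AbstractAgent LocalTask])
  take AbstractAgent:  [AbstractAgent FancyAgent CachedCache RemoteActor LocalActor object] + [LocalTask AbstractStore FancyAgent CachedCache RemoteActor LocalActor object] + [AbstractAgent LocalTask]
  take LocalTask:  [FancyAgent CachedCache RemoteActor LocalActor object] + [LocalTask AbstractStore FancyAgent CachedCache RemoteActor LocalActor object] + [LocalTask]
  take AbstractStore:  [FancyAgent CachedCache RemoteActor LocalActor object] + [AbstractStore FancyAgent CachedCache RemoteActor LocalActor object]
  take FancyAgent:  [FancyAgent CachedCache RemoteActor LocalActor object] + [FancyAgent CachedCache RemoteActor LocalActor object]
  take CachedCache:  [CachedCache RemoteActor LocalActor object] + [CachedCache RemoteActor LocalActor object]
  take RemoteActor:  [RemoteActor LocalActor object] + [RemoteActor LocalActor object]
  take LocalActor:  [LocalActor object] + [LocalActor object]
  take object:  [object] + [object]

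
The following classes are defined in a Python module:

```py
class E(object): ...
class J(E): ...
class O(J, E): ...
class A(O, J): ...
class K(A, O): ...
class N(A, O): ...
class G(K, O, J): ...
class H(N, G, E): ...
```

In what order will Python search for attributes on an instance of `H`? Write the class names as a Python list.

[H, N, G, K, A, O, J, E, object]

L[H] = H + merge(L[N], L[G], L[E], [N G E])
  take N:  [N A O J E object] + [G K A O J E object] + [E object] + [N G E]
  take G:  [A O J E object] + [G K A O J E object] + [E object] + [G E]
  take K:  [A O J E object] + [K A O J E object] + [E object] + [E]
  take A:  [A O J E object] + [A O J E object] + [E object] + [E]
  take O:  [O J E object] + [O J E object] + [E object] + [E]
  take J:  [J E object] + [J E object] + [E object] + [E]
  take E:  [E object] + [E object] + [E object] + [E]
  take object:  [object] + [object] + [object]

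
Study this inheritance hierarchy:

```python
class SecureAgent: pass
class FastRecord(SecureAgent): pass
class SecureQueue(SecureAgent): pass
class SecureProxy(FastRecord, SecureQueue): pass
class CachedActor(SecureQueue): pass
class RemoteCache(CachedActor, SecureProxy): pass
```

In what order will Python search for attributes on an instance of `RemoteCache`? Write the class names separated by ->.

L[RemoteCache] = RemoteCache + merge(L[CachedActor], L[SecureProxy], [CachedActor SecureProxy])
  take CachedActor:  [CachedActor SecureQueue SecureAgent object] + [SecureProxy FastRecord SecureQueue SecureAgent object] + [CachedActor SecureProxy]
  take SecureProxy:  [SecureQueue SecureAgent object] + [SecureProxy FastRecord SecureQueue SecureAgent object] + [SecureProxy]
  take FastRecord:  [SecureQueue SecureAgent object] + [FastRecord SecureQueue SecureAgent object]
  take SecureQueue:  [SecureQueue SecureAgent object] + [SecureQueue SecureAgent object]
  take SecureAgent:  [SecureAgent object] + [SecureAgent object]
  take object:  [object] + [object]

RemoteCache -> CachedActor -> SecureProxy -> FastRecord -> SecureQueue -> SecureAgent -> object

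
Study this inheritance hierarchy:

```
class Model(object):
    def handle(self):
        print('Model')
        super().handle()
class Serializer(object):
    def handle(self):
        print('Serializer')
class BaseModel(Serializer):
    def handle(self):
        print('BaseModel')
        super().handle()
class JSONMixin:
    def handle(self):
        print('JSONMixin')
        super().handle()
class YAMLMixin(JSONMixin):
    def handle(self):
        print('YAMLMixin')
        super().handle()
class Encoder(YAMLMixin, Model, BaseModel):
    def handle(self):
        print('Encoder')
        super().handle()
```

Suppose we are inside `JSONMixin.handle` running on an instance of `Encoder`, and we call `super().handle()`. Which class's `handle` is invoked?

L[Encoder] = Encoder + merge(L[YAMLMixin], L[Model], L[BaseModel], [YAMLMixin Model BaseModel])
  take YAMLMixin:  [YAMLMixin JSONMixin object] + [Model object] + [BaseModel Serializer object] + [YAMLMixin Model BaseModel]
  take JSONMixin:  [JSONMixin object] + [Model object] + [BaseModel Serializer object] + [Model BaseModel]
  take Model:  [object] + [Model object] + [BaseModel Serializer object] + [Model BaseModel]
  take BaseModel:  [object] + [object] + [BaseModel Serializer object] + [BaseModel]
  take Serializer:  [object] + [object] + [Serializer object]
  take object:  [object] + [object] + [object]
MRO: Encoder YAMLMixin JSONMixin Model BaseModel Serializer object
super() in JSONMixin.handle on a Encoder instance goes to the class after JSONMixin in Encoder's MRO: Model.

Model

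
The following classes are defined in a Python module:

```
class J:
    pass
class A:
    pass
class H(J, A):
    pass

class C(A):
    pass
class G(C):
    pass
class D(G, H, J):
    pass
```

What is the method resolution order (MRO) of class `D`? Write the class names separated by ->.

L[D] = D + merge(L[G], L[H], L[J], [G H J])
  take G:  [G C A object] + [H J A object] + [J object] + [G H J]
  take C:  [C A object] + [H J A object] + [J object] + [H J]
  take H:  [A object] + [H J A object] + [J object] + [H J]
  take J:  [A object] + [J A object] + [J object] + [J]
  take A:  [A object] + [A object] + [object]
  take object:  [object] + [object] + [object]

D -> G -> C -> H -> J -> A -> object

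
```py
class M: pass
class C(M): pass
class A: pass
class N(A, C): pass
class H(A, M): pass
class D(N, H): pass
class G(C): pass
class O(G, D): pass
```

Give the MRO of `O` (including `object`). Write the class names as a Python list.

L[O] = O + merge(L[G], L[D], [G D])
  take G:  [G C M object] + [D N H A C M object] + [G D]
  take D:  [C M object] + [D N H A C M object] + [D]
  take N:  [C M object] + [N H A C M object]
  take H:  [C M object] + [H A C M object]
  take A:  [C M object] + [A C M object]
  take C:  [C M object] + [C M object]
  take M:  [M object] + [M object]
  take object:  [object] + [object]

[O, G, D, N, H, A, C, M, object]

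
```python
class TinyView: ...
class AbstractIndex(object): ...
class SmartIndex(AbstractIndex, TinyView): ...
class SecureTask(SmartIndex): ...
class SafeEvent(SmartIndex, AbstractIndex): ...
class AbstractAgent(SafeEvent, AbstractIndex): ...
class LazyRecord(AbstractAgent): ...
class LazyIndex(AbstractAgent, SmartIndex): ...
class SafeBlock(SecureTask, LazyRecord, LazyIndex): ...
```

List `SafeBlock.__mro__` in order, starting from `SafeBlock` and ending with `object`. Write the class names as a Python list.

[SafeBlock, SecureTask, LazyRecord, LazyIndex, AbstractAgent, SafeEvent, SmartIndex, AbstractIndex, TinyView, object]

L[SafeBlock] = SafeBlock + merge(L[SecureTask], L[LazyRecord], L[LazyIndex], [SecureTask LazyRecord LazyIndex])
  take SecureTask:  [SecureTask SmartIndex AbstractIndex TinyView object] + [LazyRecord AbstractAgent SafeEvent SmartIndex AbstractIndex TinyView object] + [LazyIndex AbstractAgent SafeEvent SmartIndex AbstractIndex TinyView object] + [SecureTask LazyRecord LazyIndex]
  take LazyRecord:  [SmartIndex AbstractIndex TinyView object] + [LazyRecord AbstractAgent SafeEvent SmartIndex AbstractIndex TinyView object] + [LazyIndex AbstractAgent SafeEvent SmartIndex AbstractIndex TinyView object] + [LazyRecord LazyIndex]
  take LazyIndex:  [SmartIndex AbstractIndex TinyView object] + [AbstractAgent SafeEvent SmartIndex AbstractIndex TinyView object] + [LazyIndex AbstractAgent SafeEvent SmartIndex AbstractIndex TinyView object] + [LazyIndex]
  take AbstractAgent:  [SmartIndex AbstractIndex TinyView object] + [AbstractAgent SafeEvent SmartIndex AbstractIndex TinyView object] + [AbstractAgent SafeEvent SmartIndex AbstractIndex TinyView object]
  take SafeEvent:  [SmartIndex AbstractIndex TinyView object] + [SafeEvent SmartIndex AbstractIndex TinyView object] + [SafeEvent SmartIndex AbstractIndex TinyView object]
  take SmartIndex:  [SmartIndex AbstractIndex TinyView object] + [SmartIndex AbstractIndex TinyView object] + [SmartIndex AbstractIndex TinyView object]
  take AbstractIndex:  [AbstractIndex TinyView object] + [AbstractIndex TinyView object] + [AbstractIndex TinyView object]
  take TinyView:  [TinyView object] + [TinyView object] + [TinyView object]
  take object:  [object] + [object] + [object]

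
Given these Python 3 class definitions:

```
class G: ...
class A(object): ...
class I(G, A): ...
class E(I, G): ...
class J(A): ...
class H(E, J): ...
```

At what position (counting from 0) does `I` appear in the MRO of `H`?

2

L[H] = H + merge(L[E], L[J], [E J])
  take E:  [E I G A object] + [J A object] + [E J]
  take I:  [I G A object] + [J A object] + [J]
  take G:  [G A object] + [J A object] + [J]
  take J:  [A object] + [J A object] + [J]
  take A:  [A object] + [A object]
  take object:  [object] + [object]
MRO: H E I G J A object
I sits at index 2.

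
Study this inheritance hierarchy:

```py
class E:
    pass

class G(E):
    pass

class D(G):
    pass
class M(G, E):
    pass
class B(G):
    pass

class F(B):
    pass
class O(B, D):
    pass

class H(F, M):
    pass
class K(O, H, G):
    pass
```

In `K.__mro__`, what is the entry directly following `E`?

object

L[K] = K + merge(L[O], L[H], L[G], [O H G])
  take O:  [O B D G E object] + [H F B M G E object] + [G E object] + [O H G]
  take H:  [B D G E object] + [H F B M G E object] + [G E object] + [H G]
  take F:  [B D G E object] + [F B M G E object] + [G E object] + [G]
  take B:  [B D G E object] + [B M G E object] + [G E object] + [G]
  take D:  [D G E object] + [M G E object] + [G E object] + [G]
  take M:  [G E object] + [M G E object] + [G E object] + [G]
  take G:  [G E object] + [G E object] + [G E object] + [G]
  take E:  [E object] + [E object] + [E object]
  take object:  [object] + [object] + [object]
MRO: K O H F B D M G E object
E is at position 8; next is object.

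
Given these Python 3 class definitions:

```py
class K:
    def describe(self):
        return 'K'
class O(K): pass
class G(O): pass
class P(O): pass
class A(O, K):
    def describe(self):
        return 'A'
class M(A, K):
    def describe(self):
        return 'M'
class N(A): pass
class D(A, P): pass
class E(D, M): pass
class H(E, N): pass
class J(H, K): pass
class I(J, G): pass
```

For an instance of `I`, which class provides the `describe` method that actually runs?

L[I] = I + merge(L[J], L[G], [J G])
  take J:  [J H E D M N A P O K object] + [G O K object] + [J G]
  take H:  [H E D M N A P O K object] + [G O K object] + [G]
  take E:  [E D M N A P O K object] + [G O K object] + [G]
  take D:  [D M N A P O K object] + [G O K object] + [G]
  take M:  [M N A P O K object] + [G O K object] + [G]
  take N:  [N A P O K object] + [G O K object] + [G]
  take A:  [A P O K object] + [G O K object] + [G]
  take P:  [P O K object] + [G O K object] + [G]
  take G:  [O K object] + [G O K object] + [G]
  take O:  [O K object] + [O K object]
  take K:  [K object] + [K object]
  take object:  [object] + [object]
MRO: I J H E D M N A P G O K object
describe is defined in: A, K, M. First along the MRO is M.

M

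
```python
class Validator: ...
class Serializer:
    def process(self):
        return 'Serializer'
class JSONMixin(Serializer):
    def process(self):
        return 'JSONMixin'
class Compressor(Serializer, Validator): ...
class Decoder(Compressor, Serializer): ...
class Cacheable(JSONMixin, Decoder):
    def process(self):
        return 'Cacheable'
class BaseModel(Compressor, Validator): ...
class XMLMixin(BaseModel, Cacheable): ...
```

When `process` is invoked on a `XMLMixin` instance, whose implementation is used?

Cacheable

L[XMLMixin] = XMLMixin + merge(L[BaseModel], L[Cacheable], [BaseModel Cacheable])
  take BaseModel:  [BaseModel Compressor Serializer Validator object] + [Cacheable JSONMixin Decoder Compressor Serializer Validator object] + [BaseModel Cacheable]
  take Cacheable:  [Compressor Serializer Validator object] + [Cacheable JSONMixin Decoder Compressor Serializer Validator object] + [Cacheable]
  take JSONMixin:  [Compressor Serializer Validator object] + [JSONMixin Decoder Compressor Serializer Validator object]
  take Decoder:  [Compressor Serializer Validator object] + [Decoder Compressor Serializer Validator object]
  take Compressor:  [Compressor Serializer Validator object] + [Compressor Serializer Validator object]
  take Serializer:  [Serializer Validator object] + [Serializer Validator object]
  take Validator:  [Validator object] + [Validator object]
  take object:  [object] + [object]
MRO: XMLMixin BaseModel Cacheable JSONMixin Decoder Compressor Serializer Validator object
process is defined in: Cacheable, JSONMixin, Serializer. First along the MRO is Cacheable.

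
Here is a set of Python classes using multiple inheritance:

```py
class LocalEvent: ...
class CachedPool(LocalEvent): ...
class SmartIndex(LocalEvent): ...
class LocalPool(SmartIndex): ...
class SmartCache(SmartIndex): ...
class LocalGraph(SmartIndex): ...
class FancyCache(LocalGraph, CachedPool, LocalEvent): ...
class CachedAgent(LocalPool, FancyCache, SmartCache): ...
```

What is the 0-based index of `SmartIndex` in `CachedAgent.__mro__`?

5

L[CachedAgent] = CachedAgent + merge(L[LocalPool], L[FancyCache], L[SmartCache], [LocalPool FancyCache SmartCache])
  take LocalPool:  [LocalPool SmartIndex LocalEvent object] + [FancyCache LocalGraph SmartIndex CachedPool LocalEvent object] + [SmartCache SmartIndex LocalEvent object] + [LocalPool FancyCache SmartCache]
  take FancyCache:  [SmartIndex LocalEvent object] + [FancyCache LocalGraph SmartIndex CachedPool LocalEvent object] + [SmartCache SmartIndex LocalEvent object] + [FancyCache SmartCache]
  take LocalGraph:  [SmartIndex LocalEvent object] + [LocalGraph SmartIndex CachedPool LocalEvent object] + [SmartCache SmartIndex LocalEvent object] + [SmartCache]
  take SmartCache:  [SmartIndex LocalEvent object] + [SmartIndex CachedPool LocalEvent object] + [SmartCache SmartIndex LocalEvent object] + [SmartCache]
  take SmartIndex:  [SmartIndex LocalEvent object] + [SmartIndex CachedPool LocalEvent object] + [SmartIndex LocalEvent object]
  take CachedPool:  [LocalEvent object] + [CachedPool LocalEvent object] + [LocalEvent object]
  take LocalEvent:  [LocalEvent object] + [LocalEvent object] + [LocalEvent object]
  take object:  [object] + [object] + [object]
MRO: CachedAgent LocalPool FancyCache LocalGraph SmartCache SmartIndex CachedPool LocalEvent object
SmartIndex sits at index 5.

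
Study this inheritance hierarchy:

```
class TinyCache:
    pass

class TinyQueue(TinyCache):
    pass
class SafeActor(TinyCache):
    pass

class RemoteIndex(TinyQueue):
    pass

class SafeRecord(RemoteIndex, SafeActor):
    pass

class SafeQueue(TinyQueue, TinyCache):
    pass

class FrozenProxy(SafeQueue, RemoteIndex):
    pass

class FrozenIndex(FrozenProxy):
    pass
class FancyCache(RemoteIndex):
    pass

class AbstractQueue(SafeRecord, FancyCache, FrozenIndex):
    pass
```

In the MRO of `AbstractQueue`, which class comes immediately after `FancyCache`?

L[AbstractQueue] = AbstractQueue + merge(L[SafeRecord], L[FancyCache], L[FrozenIndex], [SafeRecord FancyCache FrozenIndex])
  take SafeRecord:  [SafeRecord RemoteIndex TinyQueue SafeActor TinyCache object] + [FancyCache RemoteIndex TinyQueue TinyCache object] + [FrozenIndex FrozenProxy SafeQueue RemoteIndex TinyQueue TinyCache object] + [SafeRecord FancyCache FrozenIndex]
  take FancyCache:  [RemoteIndex TinyQueue SafeActor TinyCache object] + [FancyCache RemoteIndex TinyQueue TinyCache object] + [FrozenIndex FrozenProxy SafeQueue RemoteIndex TinyQueue TinyCache object] + [FancyCache FrozenIndex]
  take FrozenIndex:  [RemoteIndex TinyQueue SafeActor TinyCache object] + [RemoteIndex TinyQueue TinyCache object] + [FrozenIndex FrozenProxy SafeQueue RemoteIndex TinyQueue TinyCache object] + [FrozenIndex]
  take FrozenProxy:  [RemoteIndex TinyQueue SafeActor TinyCache object] + [RemoteIndex TinyQueue TinyCache object] + [FrozenProxy SafeQueue RemoteIndex TinyQueue TinyCache object]
  take SafeQueue:  [RemoteIndex TinyQueue SafeActor TinyCache object] + [RemoteIndex TinyQueue TinyCache object] + [SafeQueue RemoteIndex TinyQueue TinyCache object]
  take RemoteIndex:  [RemoteIndex TinyQueue SafeActor TinyCache object] + [RemoteIndex TinyQueue TinyCache object] + [RemoteIndex TinyQueue TinyCache object]
  take TinyQueue:  [TinyQueue SafeActor TinyCache object] + [TinyQueue TinyCache object] + [TinyQueue TinyCache object]
  take SafeActor:  [SafeActor TinyCache object] + [TinyCache object] + [TinyCache object]
  take TinyCache:  [TinyCache object] + [TinyCache object] + [TinyCache object]
  take object:  [object] + [object] + [object]
MRO: AbstractQueue SafeRecord FancyCache FrozenIndex FrozenProxy SafeQueue RemoteIndex TinyQueue SafeActor TinyCache object
FancyCache is at position 2; next is FrozenIndex.

FrozenIndex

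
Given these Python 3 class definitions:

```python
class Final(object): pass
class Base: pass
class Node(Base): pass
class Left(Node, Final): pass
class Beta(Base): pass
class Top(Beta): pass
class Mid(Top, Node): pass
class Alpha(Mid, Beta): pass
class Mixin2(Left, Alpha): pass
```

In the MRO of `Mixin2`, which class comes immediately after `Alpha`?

L[Mixin2] = Mixin2 + merge(L[Left], L[Alpha], [Left Alpha])
  take Left:  [Left Node Base Final object] + [Alpha Mid Top Beta Node Base object] + [Left Alpha]
  take Alpha:  [Node Base Final object] + [Alpha Mid Top Beta Node Base object] + [Alpha]
  take Mid:  [Node Base Final object] + [Mid Top Beta Node Base object]
  take Top:  [Node Base Final object] + [Top Beta Node Base object]
  take Beta:  [Node Base Final object] + [Beta Node Base object]
  take Node:  [Node Base Final object] + [Node Base object]
  take Base:  [Base Final object] + [Base object]
  take Final:  [Final object] + [object]
  take object:  [object] + [object]
MRO: Mixin2 Left Alpha Mid Top Beta Node Base Final object
Alpha is at position 2; next is Mid.

Mid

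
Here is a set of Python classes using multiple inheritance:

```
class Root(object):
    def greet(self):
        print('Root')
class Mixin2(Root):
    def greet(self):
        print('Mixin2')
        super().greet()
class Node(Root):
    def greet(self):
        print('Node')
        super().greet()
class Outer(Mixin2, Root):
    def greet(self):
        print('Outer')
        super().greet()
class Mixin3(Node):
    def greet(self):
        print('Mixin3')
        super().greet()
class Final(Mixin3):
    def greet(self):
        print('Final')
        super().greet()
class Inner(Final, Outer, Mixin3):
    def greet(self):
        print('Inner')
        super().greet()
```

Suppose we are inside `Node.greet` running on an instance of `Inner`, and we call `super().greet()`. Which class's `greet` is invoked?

Mixin2

L[Inner] = Inner + merge(L[Final], L[Outer], L[Mixin3], [Final Outer Mixin3])
  take Final:  [Final Mixin3 Node Root object] + [Outer Mixin2 Root object] + [Mixin3 Node Root object] + [Final Outer Mixin3]
  take Outer:  [Mixin3 Node Root object] + [Outer Mixin2 Root object] + [Mixin3 Node Root object] + [Outer Mixin3]
  take Mixin3:  [Mixin3 Node Root object] + [Mixin2 Root object] + [Mixin3 Node Root object] + [Mixin3]
  take Node:  [Node Root object] + [Mixin2 Root object] + [Node Root object]
  take Mixin2:  [Root object] + [Mixin2 Root object] + [Root object]
  take Root:  [Root object] + [Root object] + [Root object]
  take object:  [object] + [object] + [object]
MRO: Inner Final Outer Mixin3 Node Mixin2 Root object
super() in Node.greet on a Inner instance goes to the class after Node in Inner's MRO: Mixin2.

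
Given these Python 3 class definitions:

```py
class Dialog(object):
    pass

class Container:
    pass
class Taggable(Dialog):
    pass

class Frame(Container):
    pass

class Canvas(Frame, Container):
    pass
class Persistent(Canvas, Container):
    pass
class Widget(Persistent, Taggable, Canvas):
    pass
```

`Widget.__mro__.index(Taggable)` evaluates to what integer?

L[Widget] = Widget + merge(L[Persistent], L[Taggable], L[Canvas], [Persistent Taggable Canvas])
  take Persistent:  [Persistent Canvas Frame Container object] + [Taggable Dialog object] + [Canvas Frame Container object] + [Persistent Taggable Canvas]
  take Taggable:  [Canvas Frame Container object] + [Taggable Dialog object] + [Canvas Frame Container object] + [Taggable Canvas]
  take Canvas:  [Canvas Frame Container object] + [Dialog object] + [Canvas Frame Container object] + [Canvas]
  take Frame:  [Frame Container object] + [Dialog object] + [Frame Container object]
  take Container:  [Container object] + [Dialog object] + [Container object]
  take Dialog:  [object] + [Dialog object] + [object]
  take object:  [object] + [object] + [object]
MRO: Widget Persistent Taggable Canvas Frame Container Dialog object
Taggable sits at index 2.

2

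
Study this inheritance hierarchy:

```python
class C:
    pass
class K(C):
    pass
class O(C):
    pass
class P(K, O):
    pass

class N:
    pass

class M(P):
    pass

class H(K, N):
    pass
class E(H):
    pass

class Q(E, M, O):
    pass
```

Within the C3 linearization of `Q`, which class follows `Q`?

L[Q] = Q + merge(L[E], L[M], L[O], [E M O])
  take E:  [E H K C N object] + [M P K O C object] + [O C object] + [E M O]
  take H:  [H K C N object] + [M P K O C object] + [O C object] + [M O]
  take M:  [K C N object] + [M P K O C object] + [O C object] + [M O]
  take P:  [K C N object] + [P K O C object] + [O C object] + [O]
  take K:  [K C N object] + [K O C object] + [O C object] + [O]
  take O:  [C N object] + [O C object] + [O C object] + [O]
  take C:  [C N object] + [C object] + [C object]
  take N:  [N object] + [object] + [object]
  take object:  [object] + [object] + [object]
MRO: Q E H M P K O C N object
Q is at position 0; next is E.

E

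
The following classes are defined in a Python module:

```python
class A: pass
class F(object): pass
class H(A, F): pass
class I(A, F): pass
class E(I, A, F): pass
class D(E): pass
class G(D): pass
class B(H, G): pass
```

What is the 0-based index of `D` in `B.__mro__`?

3

L[B] = B + merge(L[H], L[G], [H G])
  take H:  [H A F object] + [G D E I A F object] + [H G]
  take G:  [A F object] + [G D E I A F object] + [G]
  take D:  [A F object] + [D E I A F object]
  take E:  [A F object] + [E I A F object]
  take I:  [A F object] + [I A F object]
  take A:  [A F object] + [A F object]
  take F:  [F object] + [F object]
  take object:  [object] + [object]
MRO: B H G D E I A F object
D sits at index 3.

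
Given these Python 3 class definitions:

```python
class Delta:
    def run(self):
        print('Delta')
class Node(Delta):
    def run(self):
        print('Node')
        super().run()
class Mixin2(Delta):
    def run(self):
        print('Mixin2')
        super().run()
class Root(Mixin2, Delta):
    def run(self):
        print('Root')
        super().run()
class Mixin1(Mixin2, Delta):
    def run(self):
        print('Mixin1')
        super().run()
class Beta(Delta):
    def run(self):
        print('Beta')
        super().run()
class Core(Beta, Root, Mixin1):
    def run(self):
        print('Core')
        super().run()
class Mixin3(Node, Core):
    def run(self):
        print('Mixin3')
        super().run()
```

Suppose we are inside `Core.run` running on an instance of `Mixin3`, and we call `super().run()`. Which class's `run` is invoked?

Beta

L[Mixin3] = Mixin3 + merge(L[Node], L[Core], [Node Core])
  take Node:  [Node Delta object] + [Core Beta Root Mixin1 Mixin2 Delta object] + [Node Core]
  take Core:  [Delta object] + [Core Beta Root Mixin1 Mixin2 Delta object] + [Core]
  take Beta:  [Delta object] + [Beta Root Mixin1 Mixin2 Delta object]
  take Root:  [Delta object] + [Root Mixin1 Mixin2 Delta object]
  take Mixin1:  [Delta object] + [Mixin1 Mixin2 Delta object]
  take Mixin2:  [Delta object] + [Mixin2 Delta object]
  take Delta:  [Delta object] + [Delta object]
  take object:  [object] + [object]
MRO: Mixin3 Node Core Beta Root Mixin1 Mixin2 Delta object
super() in Core.run on a Mixin3 instance goes to the class after Core in Mixin3's MRO: Beta.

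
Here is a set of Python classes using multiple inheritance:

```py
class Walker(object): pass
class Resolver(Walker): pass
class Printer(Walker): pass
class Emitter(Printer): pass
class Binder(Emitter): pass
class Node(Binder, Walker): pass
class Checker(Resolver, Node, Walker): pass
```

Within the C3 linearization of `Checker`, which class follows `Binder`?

Emitter

L[Checker] = Checker + merge(L[Resolver], L[Node], L[Walker], [Resolver Node Walker])
  take Resolver:  [Resolver Walker object] + [Node Binder Emitter Printer Walker object] + [Walker object] + [Resolver Node Walker]
  take Node:  [Walker object] + [Node Binder Emitter Printer Walker object] + [Walker object] + [Node Walker]
  take Binder:  [Walker object] + [Binder Emitter Printer Walker object] + [Walker object] + [Walker]
  take Emitter:  [Walker object] + [Emitter Printer Walker object] + [Walker object] + [Walker]
  take Printer:  [Walker object] + [Printer Walker object] + [Walker object] + [Walker]
  take Walker:  [Walker object] + [Walker object] + [Walker object] + [Walker]
  take object:  [object] + [object] + [object]
MRO: Checker Resolver Node Binder Emitter Printer Walker object
Binder is at position 3; next is Emitter.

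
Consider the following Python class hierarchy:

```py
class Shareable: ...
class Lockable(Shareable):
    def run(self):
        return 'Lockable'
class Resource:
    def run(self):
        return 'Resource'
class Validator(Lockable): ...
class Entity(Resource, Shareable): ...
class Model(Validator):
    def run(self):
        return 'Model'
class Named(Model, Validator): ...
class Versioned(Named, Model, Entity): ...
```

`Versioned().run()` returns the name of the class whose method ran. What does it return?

Model

L[Versioned] = Versioned + merge(L[Named], L[Model], L[Entity], [Named Model Entity])
  take Named:  [Named Model Validator Lockable Shareable object] + [Model Validator Lockable Shareable object] + [Entity Resource Shareable object] + [Named Model Entity]
  take Model:  [Model Validator Lockable Shareable object] + [Model Validator Lockable Shareable object] + [Entity Resource Shareable object] + [Model Entity]
  take Validator:  [Validator Lockable Shareable object] + [Validator Lockable Shareable object] + [Entity Resource Shareable object] + [Entity]
  take Lockable:  [Lockable Shareable object] + [Lockable Shareable object] + [Entity Resource Shareable object] + [Entity]
  take Entity:  [Shareable object] + [Shareable object] + [Entity Resource Shareable object] + [Entity]
  take Resource:  [Shareable object] + [Shareable object] + [Resource Shareable object]
  take Shareable:  [Shareable object] + [Shareable object] + [Shareable object]
  take object:  [object] + [object] + [object]
MRO: Versioned Named Model Validator Lockable Entity Resource Shareable object
run is defined in: Lockable, Model, Resource. First along the MRO is Model.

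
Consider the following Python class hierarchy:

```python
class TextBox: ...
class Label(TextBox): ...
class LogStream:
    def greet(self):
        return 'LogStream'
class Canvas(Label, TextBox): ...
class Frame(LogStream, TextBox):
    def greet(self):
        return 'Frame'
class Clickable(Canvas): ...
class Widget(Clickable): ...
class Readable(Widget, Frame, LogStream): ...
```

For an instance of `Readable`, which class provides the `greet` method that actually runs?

Frame

L[Readable] = Readable + merge(L[Widget], L[Frame], L[LogStream], [Widget Frame LogStream])
  take Widget:  [Widget Clickable Canvas Label TextBox object] + [Frame LogStream TextBox object] + [LogStream object] + [Widget Frame LogStream]
  take Clickable:  [Clickable Canvas Label TextBox object] + [Frame LogStream TextBox object] + [LogStream object] + [Frame LogStream]
  take Canvas:  [Canvas Label TextBox object] + [Frame LogStream TextBox object] + [LogStream object] + [Frame LogStream]
  take Label:  [Label TextBox object] + [Frame LogStream TextBox object] + [LogStream object] + [Frame LogStream]
  take Frame:  [TextBox object] + [Frame LogStream TextBox object] + [LogStream object] + [Frame LogStream]
  take LogStream:  [TextBox object] + [LogStream TextBox object] + [LogStream object] + [LogStream]
  take TextBox:  [TextBox object] + [TextBox object] + [object]
  take object:  [object] + [object] + [object]
MRO: Readable Widget Clickable Canvas Label Frame LogStream TextBox object
greet is defined in: Frame, LogStream. First along the MRO is Frame.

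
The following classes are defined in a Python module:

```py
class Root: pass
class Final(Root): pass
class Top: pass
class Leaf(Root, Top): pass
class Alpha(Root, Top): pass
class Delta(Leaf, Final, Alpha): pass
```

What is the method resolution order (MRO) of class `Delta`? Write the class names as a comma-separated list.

L[Delta] = Delta + merge(L[Leaf], L[Final], L[Alpha], [Leaf Final Alpha])
  take Leaf:  [Leaf Root Top object] + [Final Root object] + [Alpha Root Top object] + [Leaf Final Alpha]
  take Final:  [Root Top object] + [Final Root object] + [Alpha Root Top object] + [Final Alpha]
  take Alpha:  [Root Top object] + [Root object] + [Alpha Root Top object] + [Alpha]
  take Root:  [Root Top object] + [Root object] + [Root Top object]
  take Top:  [Top object] + [object] + [Top object]
  take object:  [object] + [object] + [object]

Delta, Leaf, Final, Alpha, Root, Top, object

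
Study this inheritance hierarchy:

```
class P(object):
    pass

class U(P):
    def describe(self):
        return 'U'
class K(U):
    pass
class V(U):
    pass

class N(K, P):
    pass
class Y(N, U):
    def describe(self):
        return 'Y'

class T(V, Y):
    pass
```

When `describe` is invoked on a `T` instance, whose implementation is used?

L[T] = T + merge(L[V], L[Y], [V Y])
  take V:  [V U P object] + [Y N K U P object] + [V Y]
  take Y:  [U P object] + [Y N K U P object] + [Y]
  take N:  [U P object] + [N K U P object]
  take K:  [U P object] + [K U P object]
  take U:  [U P object] + [U P object]
  take P:  [P object] + [P object]
  take object:  [object] + [object]
MRO: T V Y N K U P object
describe is defined in: U, Y. First along the MRO is Y.

Y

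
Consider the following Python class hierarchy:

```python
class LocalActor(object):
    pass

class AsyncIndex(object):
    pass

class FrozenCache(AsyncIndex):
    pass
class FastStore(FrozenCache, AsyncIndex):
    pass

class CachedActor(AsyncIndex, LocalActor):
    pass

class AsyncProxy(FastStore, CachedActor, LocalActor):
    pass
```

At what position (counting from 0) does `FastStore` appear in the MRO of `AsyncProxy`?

1

L[AsyncProxy] = AsyncProxy + merge(L[FastStore], L[CachedActor], L[LocalActor], [FastStore CachedActor LocalActor])
  take FastStore:  [FastStore FrozenCache AsyncIndex object] + [CachedActor AsyncIndex LocalActor object] + [LocalActor object] + [FastStore CachedActor LocalActor]
  take FrozenCache:  [FrozenCache AsyncIndex object] + [CachedActor AsyncIndex LocalActor object] + [LocalActor object] + [CachedActor LocalActor]
  take CachedActor:  [AsyncIndex object] + [CachedActor AsyncIndex LocalActor object] + [LocalActor object] + [CachedActor LocalActor]
  take AsyncIndex:  [AsyncIndex object] + [AsyncIndex LocalActor object] + [LocalActor object] + [LocalActor]
  take LocalActor:  [object] + [LocalActor object] + [LocalActor object] + [LocalActor]
  take object:  [object] + [object] + [object]
MRO: AsyncProxy FastStore FrozenCache CachedActor AsyncIndex LocalActor object
FastStore sits at index 1.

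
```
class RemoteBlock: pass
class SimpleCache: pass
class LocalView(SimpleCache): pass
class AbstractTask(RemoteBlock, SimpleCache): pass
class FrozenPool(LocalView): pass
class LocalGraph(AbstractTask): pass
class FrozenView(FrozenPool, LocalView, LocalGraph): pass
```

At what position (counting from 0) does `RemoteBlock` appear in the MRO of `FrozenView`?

5

L[FrozenView] = FrozenView + merge(L[FrozenPool], L[LocalView], L[LocalGraph], [FrozenPool LocalView LocalGraph])
  take FrozenPool:  [FrozenPool LocalView SimpleCache object] + [LocalView SimpleCache object] + [LocalGraph AbstractTask RemoteBlock SimpleCache object] + [FrozenPool LocalView LocalGraph]
  take LocalView:  [LocalView SimpleCache object] + [LocalView SimpleCache object] + [LocalGraph AbstractTask RemoteBlock SimpleCache object] + [LocalView LocalGraph]
  take LocalGraph:  [SimpleCache object] + [SimpleCache object] + [LocalGraph AbstractTask RemoteBlock SimpleCache object] + [LocalGraph]
  take AbstractTask:  [SimpleCache object] + [SimpleCache object] + [AbstractTask RemoteBlock SimpleCache object]
  take RemoteBlock:  [SimpleCache object] + [SimpleCache object] + [RemoteBlock SimpleCache object]
  take SimpleCache:  [SimpleCache object] + [SimpleCache object] + [SimpleCache object]
  take object:  [object] + [object] + [object]
MRO: FrozenView FrozenPool LocalView LocalGraph AbstractTask RemoteBlock SimpleCache object
RemoteBlock sits at index 5.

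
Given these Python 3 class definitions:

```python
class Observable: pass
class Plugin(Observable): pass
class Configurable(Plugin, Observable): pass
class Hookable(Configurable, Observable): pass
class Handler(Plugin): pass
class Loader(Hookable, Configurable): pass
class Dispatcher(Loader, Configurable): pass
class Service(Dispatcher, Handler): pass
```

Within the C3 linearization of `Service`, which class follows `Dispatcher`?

L[Service] = Service + merge(L[Dispatcher], L[Handler], [Dispatcher Handler])
  take Dispatcher:  [Dispatcher Loader Hookable Configurable Plugin Observable object] + [Handler Plugin Observable object] + [Dispatcher Handler]
  take Loader:  [Loader Hookable Configurable Plugin Observable object] + [Handler Plugin Observable object] + [Handler]
  take Hookable:  [Hookable Configurable Plugin Observable object] + [Handler Plugin Observable object] + [Handler]
  take Configurable:  [Configurable Plugin Observable object] + [Handler Plugin Observable object] + [Handler]
  take Handler:  [Plugin Observable object] + [Handler Plugin Observable object] + [Handler]
  take Plugin:  [Plugin Observable object] + [Plugin Observable object]
  take Observable:  [Observable object] + [Observable object]
  take object:  [object] + [object]
MRO: Service Dispatcher Loader Hookable Configurable Handler Plugin Observable object
Dispatcher is at position 1; next is Loader.

Loader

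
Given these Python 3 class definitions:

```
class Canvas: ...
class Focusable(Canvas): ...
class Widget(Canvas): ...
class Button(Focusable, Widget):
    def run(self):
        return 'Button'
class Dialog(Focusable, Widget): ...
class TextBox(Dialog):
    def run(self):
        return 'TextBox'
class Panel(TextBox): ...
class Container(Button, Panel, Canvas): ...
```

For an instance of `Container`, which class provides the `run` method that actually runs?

L[Container] = Container + merge(L[Button], L[Panel], L[Canvas], [Button Panel Canvas])
  take Button:  [Button Focusable Widget Canvas object] + [Panel TextBox Dialog Focusable Widget Canvas object] + [Canvas object] + [Button Panel Canvas]
  take Panel:  [Focusable Widget Canvas object] + [Panel TextBox Dialog Focusable Widget Canvas object] + [Canvas object] + [Panel Canvas]
  take TextBox:  [Focusable Widget Canvas object] + [TextBox Dialog Focusable Widget Canvas object] + [Canvas object] + [Canvas]
  take Dialog:  [Focusable Widget Canvas object] + [Dialog Focusable Widget Canvas object] + [Canvas object] + [Canvas]
  take Focusable:  [Focusable Widget Canvas object] + [Focusable Widget Canvas object] + [Canvas object] + [Canvas]
  take Widget:  [Widget Canvas object] + [Widget Canvas object] + [Canvas object] + [Canvas]
  take Canvas:  [Canvas object] + [Canvas object] + [Canvas object] + [Canvas]
  take object:  [object] + [object] + [object]
MRO: Container Button Panel TextBox Dialog Focusable Widget Canvas object
run is defined in: Button, TextBox. First along the MRO is Button.

Button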